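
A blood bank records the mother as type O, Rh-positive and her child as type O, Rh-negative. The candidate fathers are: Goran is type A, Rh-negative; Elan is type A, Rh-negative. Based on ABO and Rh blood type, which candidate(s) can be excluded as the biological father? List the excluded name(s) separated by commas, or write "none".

A candidate is excluded only if no genotype consistent with his phenotype could produce a type O, Rh-negative child with a type O, Rh-positive mother.
Every candidate has at least one consistent genotype combination, so none can be excluded.

none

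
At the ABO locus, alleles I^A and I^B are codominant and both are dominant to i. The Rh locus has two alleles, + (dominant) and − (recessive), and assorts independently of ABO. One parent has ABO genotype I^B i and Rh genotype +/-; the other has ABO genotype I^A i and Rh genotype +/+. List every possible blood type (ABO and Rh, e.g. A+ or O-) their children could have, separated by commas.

Gametes from I^B i × I^A i give offspring ABO genotypes I^A I^B, I^A i, I^B i, i i, i.e. phenotypes O, A, B, AB.
Rh cross +/- × +/+ → phenotypes Rh+.
Combining independently: O+, A+, B+, AB+.

O+, A+, B+, AB+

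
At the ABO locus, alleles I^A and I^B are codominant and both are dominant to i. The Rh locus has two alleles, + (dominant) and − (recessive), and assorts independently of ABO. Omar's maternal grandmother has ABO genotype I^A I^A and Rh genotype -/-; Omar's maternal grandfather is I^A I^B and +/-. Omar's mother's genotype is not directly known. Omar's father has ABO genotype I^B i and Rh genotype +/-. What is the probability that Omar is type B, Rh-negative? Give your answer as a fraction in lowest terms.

3/32

Omar's mother's ABO genotype from I^A I^A × I^A I^B: 1/2 I^A I^A, 1/2 I^A I^B.
Crossing each possibility with the father I^B i and summing P(type B): 1/2·0 + 1/2·1/2 = 1/4.
Similarly for Rh via the mother's Rh distribution: P(Rh-) = 3/8.
Independent loci: 1/4 × 3/8 = 3/32.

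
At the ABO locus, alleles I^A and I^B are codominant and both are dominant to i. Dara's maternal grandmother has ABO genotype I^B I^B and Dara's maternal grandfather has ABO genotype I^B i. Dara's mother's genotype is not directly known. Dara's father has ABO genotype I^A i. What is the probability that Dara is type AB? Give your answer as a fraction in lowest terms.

3/8

Dara's mother's ABO genotype from I^B I^B × I^B i: 1/2 I^B I^B, 1/2 I^B i.
Crossing each possibility with the father I^A i and summing P(type AB): 1/2·1/2 + 1/2·1/4 = 3/8.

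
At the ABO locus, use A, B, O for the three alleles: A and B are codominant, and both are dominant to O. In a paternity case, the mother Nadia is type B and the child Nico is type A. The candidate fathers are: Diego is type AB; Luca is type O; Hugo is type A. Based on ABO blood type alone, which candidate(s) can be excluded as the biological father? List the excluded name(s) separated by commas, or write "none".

Luca

A candidate is excluded only if no genotype consistent with his phenotype could produce a type A child with a type B mother.
Luca (type O): no genotype consistent with that phenotype can produce a type-A child with a type-B mother.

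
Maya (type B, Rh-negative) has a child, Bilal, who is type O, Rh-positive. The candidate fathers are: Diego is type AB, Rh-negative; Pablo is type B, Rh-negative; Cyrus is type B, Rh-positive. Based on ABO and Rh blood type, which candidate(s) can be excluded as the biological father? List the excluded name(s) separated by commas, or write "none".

Diego, Pablo

A candidate is excluded only if no genotype consistent with his phenotype could produce a type O, Rh-positive child with a type B, Rh-negative mother.
Diego (type AB, Rh-): no genotype consistent with that phenotype can produce a type-O Rh+ child with a type-B mother.
Pablo (type B, Rh-): no genotype consistent with that phenotype can produce a type-O Rh+ child with a type-B mother.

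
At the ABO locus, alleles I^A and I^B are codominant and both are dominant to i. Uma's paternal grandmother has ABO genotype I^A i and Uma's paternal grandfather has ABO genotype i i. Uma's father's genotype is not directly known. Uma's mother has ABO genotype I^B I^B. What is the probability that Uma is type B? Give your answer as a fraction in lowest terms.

3/4

Uma's father's ABO genotype from I^A i × i i: 1/2 I^A i, 1/2 i i.
Crossing each possibility with the mother I^B I^B and summing P(type B): 1/2·1/2 + 1/2·1 = 3/4.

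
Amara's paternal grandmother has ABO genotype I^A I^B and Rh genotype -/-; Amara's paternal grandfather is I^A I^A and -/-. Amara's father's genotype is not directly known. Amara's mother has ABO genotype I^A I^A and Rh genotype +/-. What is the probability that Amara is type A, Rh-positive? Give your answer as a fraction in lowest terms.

Amara's father's ABO genotype from I^A I^B × I^A I^A: 1/2 I^A I^A, 1/2 I^A I^B.
Crossing each possibility with the mother I^A I^A and summing P(type A): 1/2·1 + 1/2·1/2 = 3/4.
Similarly for Rh via the father's Rh distribution: P(Rh+) = 1/2.
Independent loci: 3/4 × 1/2 = 3/8.

3/8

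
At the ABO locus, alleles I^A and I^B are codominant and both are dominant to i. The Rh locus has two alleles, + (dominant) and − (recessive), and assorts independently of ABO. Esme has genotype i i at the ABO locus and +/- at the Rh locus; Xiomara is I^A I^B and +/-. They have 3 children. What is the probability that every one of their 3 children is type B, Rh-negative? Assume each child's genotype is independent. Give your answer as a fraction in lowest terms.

ABO cross i i × I^A I^B → 1/2 A, 1/2 B.
Rh cross +/- × +/- → 3/4 Rh+, 1/4 Rh-; so P(type B, Rh-negative) = 1/2 × 1/4 = 1/8 per child.
All 3 independent: (1/8)^3 = 1/512.

1/512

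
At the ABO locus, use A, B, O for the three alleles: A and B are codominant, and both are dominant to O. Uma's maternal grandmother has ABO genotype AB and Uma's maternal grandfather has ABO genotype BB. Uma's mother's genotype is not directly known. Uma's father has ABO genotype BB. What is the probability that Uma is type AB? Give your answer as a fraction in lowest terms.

1/4

Uma's mother's ABO genotype from AB × BB: 1/2 AB, 1/2 BB.
Crossing each possibility with the father BB and summing P(type AB): 1/2·1/2 + 1/2·0 = 1/4.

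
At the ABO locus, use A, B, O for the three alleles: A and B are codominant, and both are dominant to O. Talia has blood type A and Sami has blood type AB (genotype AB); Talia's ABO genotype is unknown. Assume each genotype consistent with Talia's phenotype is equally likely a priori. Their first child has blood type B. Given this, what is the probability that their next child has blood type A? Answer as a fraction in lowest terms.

1/2

Possible genotypes: Talia ∈ {AA, AO}; Sami ∈ {AB}.
Weight each parental genotype pair by prior × P(type-B child):
  AO × AB: posterior weight 1; P(next child type A) = 1/2.
Weighted sum = 1/2.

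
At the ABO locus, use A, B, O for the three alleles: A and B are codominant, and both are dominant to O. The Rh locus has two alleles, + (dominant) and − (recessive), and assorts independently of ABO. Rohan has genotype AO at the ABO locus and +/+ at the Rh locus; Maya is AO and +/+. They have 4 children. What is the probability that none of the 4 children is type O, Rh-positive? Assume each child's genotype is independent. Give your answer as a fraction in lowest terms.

81/256

ABO cross AO × AO → 1/4 O, 3/4 A.
Rh cross +/+ × +/+ → 1 Rh+; so P(type O, Rh-positive) = 1/4 × 1 = 1/4 per child.
P(not type O, Rh-positive) = 3/4 for one child; (3/4)^4 = 81/256.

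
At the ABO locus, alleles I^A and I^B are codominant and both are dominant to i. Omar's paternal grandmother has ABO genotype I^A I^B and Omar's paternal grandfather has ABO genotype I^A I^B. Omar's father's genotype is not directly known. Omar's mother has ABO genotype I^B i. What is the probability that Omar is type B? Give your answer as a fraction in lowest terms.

1/2

Omar's father's ABO genotype from I^A I^B × I^A I^B: 1/4 I^A I^A, 1/2 I^A I^B, 1/4 I^B I^B.
Crossing each possibility with the mother I^B i and summing P(type B): 1/4·0 + 1/2·1/2 + 1/4·1 = 1/2.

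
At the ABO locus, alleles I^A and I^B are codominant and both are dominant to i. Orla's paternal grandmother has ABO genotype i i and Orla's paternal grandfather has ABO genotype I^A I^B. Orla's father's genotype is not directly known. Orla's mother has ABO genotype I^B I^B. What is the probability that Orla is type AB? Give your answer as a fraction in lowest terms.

Orla's father's ABO genotype from i i × I^A I^B: 1/2 I^A i, 1/2 I^B i.
Crossing each possibility with the mother I^B I^B and summing P(type AB): 1/2·1/2 + 1/2·0 = 1/4.

1/4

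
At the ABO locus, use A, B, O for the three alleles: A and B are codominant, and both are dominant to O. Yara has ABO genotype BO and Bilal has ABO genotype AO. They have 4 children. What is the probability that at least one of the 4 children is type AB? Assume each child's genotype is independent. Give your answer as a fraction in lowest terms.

175/256

ABO cross BO × AO → 1/4 O, 1/4 A, 1/4 B, 1/4 AB.
So P(type AB) = 1/4 per child.
P(none) = (3/4)^4 = 81/256; P(at least one) = 1 − 81/256 = 175/256.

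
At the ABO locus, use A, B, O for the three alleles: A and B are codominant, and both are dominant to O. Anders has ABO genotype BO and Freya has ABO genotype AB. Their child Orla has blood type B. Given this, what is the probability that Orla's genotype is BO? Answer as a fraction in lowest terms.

Cross BO × AB → 1/4 AB, 1/4 AO, 1/4 BB, 1/4 BO.
Type-B genotypes among offspring: BB (1/4), BO (1/4); total 1/2.
P(BO | type B) = (1/4) / (1/2) = 1/2.

1/2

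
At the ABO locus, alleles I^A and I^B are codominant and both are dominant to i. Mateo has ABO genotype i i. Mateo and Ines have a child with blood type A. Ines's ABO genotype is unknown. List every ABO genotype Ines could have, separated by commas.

For each candidate genotype of Ines, check whether crossing it with i i can produce every observed child phenotype.
  I^A I^A → possible child types {A} ✓
  I^A I^B → possible child types {A, B} ✓
  I^A i → possible child types {O, A} ✓
  I^B I^B → possible child types {B} ✗
  I^B i → possible child types {O, B} ✗
  i i → possible child types {O} ✗

I^A I^A, I^A I^B, I^A i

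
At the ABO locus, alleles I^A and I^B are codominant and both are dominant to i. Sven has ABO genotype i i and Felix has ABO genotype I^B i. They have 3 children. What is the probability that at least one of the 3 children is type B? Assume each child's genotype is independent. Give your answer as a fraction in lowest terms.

ABO cross i i × I^B i → 1/2 O, 1/2 B.
So P(type B) = 1/2 per child.
P(none) = (1/2)^3 = 1/8; P(at least one) = 1 − 1/8 = 7/8.

7/8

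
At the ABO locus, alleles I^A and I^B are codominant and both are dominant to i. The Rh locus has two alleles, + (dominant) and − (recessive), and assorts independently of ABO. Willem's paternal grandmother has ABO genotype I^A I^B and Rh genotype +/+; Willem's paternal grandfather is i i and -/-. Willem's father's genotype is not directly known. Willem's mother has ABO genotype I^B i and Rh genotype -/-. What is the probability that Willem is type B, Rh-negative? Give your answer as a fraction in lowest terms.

1/4

Willem's father's ABO genotype from I^A I^B × i i: 1/2 I^A i, 1/2 I^B i.
Crossing each possibility with the mother I^B i and summing P(type B): 1/2·1/4 + 1/2·3/4 = 1/2.
Similarly for Rh via the father's Rh distribution: P(Rh-) = 1/2.
Independent loci: 1/2 × 1/2 = 1/4.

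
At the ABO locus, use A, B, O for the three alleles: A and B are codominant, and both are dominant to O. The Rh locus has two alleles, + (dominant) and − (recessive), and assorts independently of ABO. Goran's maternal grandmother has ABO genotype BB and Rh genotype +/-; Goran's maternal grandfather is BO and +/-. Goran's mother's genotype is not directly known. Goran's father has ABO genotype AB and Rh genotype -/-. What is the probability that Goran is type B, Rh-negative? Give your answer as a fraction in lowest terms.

1/4

Goran's mother's ABO genotype from BB × BO: 1/2 BB, 1/2 BO.
Crossing each possibility with the father AB and summing P(type B): 1/2·1/2 + 1/2·1/2 = 1/2.
Similarly for Rh via the mother's Rh distribution: P(Rh-) = 1/2.
Independent loci: 1/2 × 1/2 = 1/4.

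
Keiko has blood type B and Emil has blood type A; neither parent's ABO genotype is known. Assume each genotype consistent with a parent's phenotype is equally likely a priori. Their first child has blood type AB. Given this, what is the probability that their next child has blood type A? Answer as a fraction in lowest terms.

Possible genotypes: Keiko ∈ {BB, BO}; Emil ∈ {AA, AO}.
Weight each parental genotype pair by prior × P(type-AB child):
  BB × AA: posterior weight 4/9; P(next child type A) = 0.
  BB × AO: posterior weight 2/9; P(next child type A) = 0.
  BO × AA: posterior weight 2/9; P(next child type A) = 1/2.
  BO × AO: posterior weight 1/9; P(next child type A) = 1/4.
Weighted sum = 5/36.

5/36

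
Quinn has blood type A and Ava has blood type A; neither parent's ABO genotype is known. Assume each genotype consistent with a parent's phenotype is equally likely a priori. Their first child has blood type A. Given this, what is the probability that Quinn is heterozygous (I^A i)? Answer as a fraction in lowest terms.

Possible genotypes: Quinn ∈ {I^A I^A, I^A i}; Ava ∈ {I^A I^A, I^A i}.
Weight each parental genotype pair by prior × P(type-A child):
  I^A I^A × I^A I^A: posterior weight 4/15.
  I^A I^A × I^A i: posterior weight 4/15.
  I^A i × I^A I^A: posterior weight 4/15.
  I^A i × I^A i: posterior weight 1/5.
Sum the posterior weight over pairs where Quinn is I^A i: 7/15.

7/15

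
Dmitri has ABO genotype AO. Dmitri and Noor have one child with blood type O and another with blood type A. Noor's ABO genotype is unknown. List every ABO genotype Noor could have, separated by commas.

AO, BO, OO

For each candidate genotype of Noor, check whether crossing it with AO can produce every observed child phenotype.
  AA → possible child types {A} ✗
  AB → possible child types {A, B, AB} ✗
  AO → possible child types {O, A} ✓
  BB → possible child types {B, AB} ✗
  BO → possible child types {O, A, B, AB} ✓
  OO → possible child types {O, A} ✓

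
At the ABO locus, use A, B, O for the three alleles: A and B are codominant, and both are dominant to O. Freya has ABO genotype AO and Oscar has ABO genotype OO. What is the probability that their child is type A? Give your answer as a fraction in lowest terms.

ABO cross AO × OO → offspring phenotypes: 1/2 O, 1/2 A.
So P(type A) = 1/2.

1/2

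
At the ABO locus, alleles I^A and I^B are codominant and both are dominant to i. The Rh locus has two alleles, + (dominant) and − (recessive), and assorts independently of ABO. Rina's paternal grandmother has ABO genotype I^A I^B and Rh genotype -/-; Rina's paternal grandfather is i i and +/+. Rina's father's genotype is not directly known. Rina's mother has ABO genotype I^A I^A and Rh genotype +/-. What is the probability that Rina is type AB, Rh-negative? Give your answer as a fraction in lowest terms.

Rina's father's ABO genotype from I^A I^B × i i: 1/2 I^A i, 1/2 I^B i.
Crossing each possibility with the mother I^A I^A and summing P(type AB): 1/2·0 + 1/2·1/2 = 1/4.
Similarly for Rh via the father's Rh distribution: P(Rh-) = 1/4.
Independent loci: 1/4 × 1/4 = 1/16.

1/16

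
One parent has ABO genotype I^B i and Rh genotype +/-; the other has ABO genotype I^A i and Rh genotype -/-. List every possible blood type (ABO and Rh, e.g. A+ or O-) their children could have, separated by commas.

Gametes from I^B i × I^A i give offspring ABO genotypes I^A I^B, I^A i, I^B i, i i, i.e. phenotypes O, A, B, AB.
Rh cross +/- × -/- → phenotypes Rh+, Rh-.
Combining independently: O+, O-, A+, A-, B+, B-, AB+, AB-.

O+, O-, A+, A-, B+, B-, AB+, AB-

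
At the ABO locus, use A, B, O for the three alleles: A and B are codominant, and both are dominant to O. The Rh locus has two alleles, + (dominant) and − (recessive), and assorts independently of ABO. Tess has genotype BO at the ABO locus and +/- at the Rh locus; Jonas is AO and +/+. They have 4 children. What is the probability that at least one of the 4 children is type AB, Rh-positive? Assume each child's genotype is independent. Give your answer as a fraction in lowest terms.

ABO cross BO × AO → 1/4 O, 1/4 A, 1/4 B, 1/4 AB.
Rh cross +/- × +/+ → 1 Rh+; so P(type AB, Rh-positive) = 1/4 × 1 = 1/4 per child.
P(none) = (3/4)^4 = 81/256; P(at least one) = 1 − 81/256 = 175/256.

175/256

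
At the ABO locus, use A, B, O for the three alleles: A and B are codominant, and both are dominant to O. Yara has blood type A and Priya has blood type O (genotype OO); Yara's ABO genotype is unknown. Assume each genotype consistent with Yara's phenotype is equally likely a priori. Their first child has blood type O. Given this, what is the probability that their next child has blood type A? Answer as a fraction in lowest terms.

Possible genotypes: Yara ∈ {AA, AO}; Priya ∈ {OO}.
Weight each parental genotype pair by prior × P(type-O child):
  AO × OO: posterior weight 1; P(next child type A) = 1/2.
Weighted sum = 1/2.

1/2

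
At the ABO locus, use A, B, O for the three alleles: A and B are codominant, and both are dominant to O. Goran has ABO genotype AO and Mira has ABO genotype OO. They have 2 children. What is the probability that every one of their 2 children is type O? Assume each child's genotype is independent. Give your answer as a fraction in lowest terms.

ABO cross AO × OO → 1/2 O, 1/2 A.
So P(type O) = 1/2 per child.
All 2 independent: (1/2)^2 = 1/4.

1/4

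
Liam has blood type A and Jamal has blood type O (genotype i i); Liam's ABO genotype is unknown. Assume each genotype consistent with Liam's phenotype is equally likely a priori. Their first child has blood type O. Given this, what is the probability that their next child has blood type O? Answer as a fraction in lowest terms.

Possible genotypes: Liam ∈ {I^A I^A, I^A i}; Jamal ∈ {i i}.
Weight each parental genotype pair by prior × P(type-O child):
  I^A i × i i: posterior weight 1; P(next child type O) = 1/2.
Weighted sum = 1/2.

1/2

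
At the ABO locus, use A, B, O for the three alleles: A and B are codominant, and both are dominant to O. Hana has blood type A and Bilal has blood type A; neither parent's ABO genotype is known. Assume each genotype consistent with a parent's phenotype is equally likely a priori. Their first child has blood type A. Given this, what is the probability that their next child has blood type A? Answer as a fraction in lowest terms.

19/20

Possible genotypes: Hana ∈ {AA, AO}; Bilal ∈ {AA, AO}.
Weight each parental genotype pair by prior × P(type-A child):
  AA × AA: posterior weight 4/15; P(next child type A) = 1.
  AA × AO: posterior weight 4/15; P(next child type A) = 1.
  AO × AA: posterior weight 4/15; P(next child type A) = 1.
  AO × AO: posterior weight 1/5; P(next child type A) = 3/4.
Weighted sum = 19/20.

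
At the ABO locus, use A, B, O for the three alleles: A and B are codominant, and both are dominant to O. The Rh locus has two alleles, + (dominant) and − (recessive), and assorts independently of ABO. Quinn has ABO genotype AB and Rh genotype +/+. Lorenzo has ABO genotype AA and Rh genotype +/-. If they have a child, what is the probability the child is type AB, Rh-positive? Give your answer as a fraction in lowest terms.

1/2

ABO cross AB × AA → offspring phenotypes: 1/2 A, 1/2 AB.
Rh cross +/+ × +/- → 1 Rh+.
Independent loci: P(type AB, Rh-positive) = 1/2 × 1 = 1/2.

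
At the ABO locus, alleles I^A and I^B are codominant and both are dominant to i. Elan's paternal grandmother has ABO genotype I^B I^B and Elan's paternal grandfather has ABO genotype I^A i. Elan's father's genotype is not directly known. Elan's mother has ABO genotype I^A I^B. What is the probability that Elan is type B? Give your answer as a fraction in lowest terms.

3/8

Elan's father's ABO genotype from I^B I^B × I^A i: 1/2 I^A I^B, 1/2 I^B i.
Crossing each possibility with the mother I^A I^B and summing P(type B): 1/2·1/4 + 1/2·1/2 = 3/8.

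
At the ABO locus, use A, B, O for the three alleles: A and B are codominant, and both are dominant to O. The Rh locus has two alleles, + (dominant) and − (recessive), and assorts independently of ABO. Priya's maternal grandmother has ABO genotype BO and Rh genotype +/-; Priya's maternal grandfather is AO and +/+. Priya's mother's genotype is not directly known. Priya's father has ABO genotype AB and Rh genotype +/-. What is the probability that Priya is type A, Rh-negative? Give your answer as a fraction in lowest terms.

Priya's mother's ABO genotype from BO × AO: 1/4 AB, 1/4 AO, 1/4 BO, 1/4 OO.
Crossing each possibility with the father AB and summing P(type A): 1/4·1/4 + 1/4·1/2 + 1/4·1/4 + 1/4·1/2 = 3/8.
Similarly for Rh via the mother's Rh distribution: P(Rh-) = 1/8.
Independent loci: 3/8 × 1/8 = 3/64.

3/64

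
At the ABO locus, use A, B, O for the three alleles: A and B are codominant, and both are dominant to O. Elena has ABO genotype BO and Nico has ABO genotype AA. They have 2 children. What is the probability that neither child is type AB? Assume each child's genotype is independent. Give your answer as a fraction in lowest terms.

1/4

ABO cross BO × AA → 1/2 A, 1/2 AB.
So P(type AB) = 1/2 per child.
P(not type AB) = 1/2 for one child; (1/2)^2 = 1/4.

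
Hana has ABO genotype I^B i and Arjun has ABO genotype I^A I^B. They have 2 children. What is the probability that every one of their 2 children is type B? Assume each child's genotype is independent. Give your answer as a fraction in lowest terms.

ABO cross I^B i × I^A I^B → 1/4 A, 1/2 B, 1/4 AB.
So P(type B) = 1/2 per child.
All 2 independent: (1/2)^2 = 1/4.

1/4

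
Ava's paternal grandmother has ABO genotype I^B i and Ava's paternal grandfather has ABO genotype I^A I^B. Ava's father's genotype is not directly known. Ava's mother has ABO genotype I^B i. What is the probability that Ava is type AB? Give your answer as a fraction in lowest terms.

1/8

Ava's father's ABO genotype from I^B i × I^A I^B: 1/4 I^A I^B, 1/4 I^A i, 1/4 I^B I^B, 1/4 I^B i.
Crossing each possibility with the mother I^B i and summing P(type AB): 1/4·1/4 + 1/4·1/4 + 1/4·0 + 1/4·0 = 1/8.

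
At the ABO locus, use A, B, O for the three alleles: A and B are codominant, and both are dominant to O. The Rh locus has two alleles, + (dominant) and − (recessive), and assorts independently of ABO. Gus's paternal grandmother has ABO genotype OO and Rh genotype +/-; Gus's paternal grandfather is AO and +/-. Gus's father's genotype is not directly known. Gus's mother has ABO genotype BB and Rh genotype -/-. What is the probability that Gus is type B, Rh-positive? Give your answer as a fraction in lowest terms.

Gus's father's ABO genotype from OO × AO: 1/2 AO, 1/2 OO.
Crossing each possibility with the mother BB and summing P(type B): 1/2·1/2 + 1/2·1 = 3/4.
Similarly for Rh via the father's Rh distribution: P(Rh+) = 1/2.
Independent loci: 3/4 × 1/2 = 3/8.

3/8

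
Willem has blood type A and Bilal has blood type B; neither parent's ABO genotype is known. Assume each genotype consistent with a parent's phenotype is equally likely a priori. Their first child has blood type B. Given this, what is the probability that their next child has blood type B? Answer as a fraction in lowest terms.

5/12

Possible genotypes: Willem ∈ {AA, AO}; Bilal ∈ {BB, BO}.
Weight each parental genotype pair by prior × P(type-B child):
  AO × BB: posterior weight 2/3; P(next child type B) = 1/2.
  AO × BO: posterior weight 1/3; P(next child type B) = 1/4.
Weighted sum = 5/12.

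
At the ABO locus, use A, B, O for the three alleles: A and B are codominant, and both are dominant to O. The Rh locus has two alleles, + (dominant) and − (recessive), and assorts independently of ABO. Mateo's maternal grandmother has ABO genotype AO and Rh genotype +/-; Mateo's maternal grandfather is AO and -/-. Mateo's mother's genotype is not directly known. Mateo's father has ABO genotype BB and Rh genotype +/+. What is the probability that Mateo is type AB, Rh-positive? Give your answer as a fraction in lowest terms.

1/2

Mateo's mother's ABO genotype from AO × AO: 1/4 AA, 1/2 AO, 1/4 OO.
Crossing each possibility with the father BB and summing P(type AB): 1/4·1 + 1/2·1/2 + 1/4·0 = 1/2.
Similarly for Rh via the mother's Rh distribution: P(Rh+) = 1.
Independent loci: 1/2 × 1 = 1/2.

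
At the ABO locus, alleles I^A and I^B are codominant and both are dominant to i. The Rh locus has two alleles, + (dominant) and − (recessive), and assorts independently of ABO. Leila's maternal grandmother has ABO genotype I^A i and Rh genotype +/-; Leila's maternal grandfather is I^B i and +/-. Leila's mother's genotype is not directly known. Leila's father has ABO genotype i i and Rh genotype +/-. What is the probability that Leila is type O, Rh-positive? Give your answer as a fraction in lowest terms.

3/8

Leila's mother's ABO genotype from I^A i × I^B i: 1/4 I^A I^B, 1/4 I^A i, 1/4 I^B i, 1/4 i i.
Crossing each possibility with the father i i and summing P(type O): 1/4·0 + 1/4·1/2 + 1/4·1/2 + 1/4·1 = 1/2.
Similarly for Rh via the mother's Rh distribution: P(Rh+) = 3/4.
Independent loci: 1/2 × 3/4 = 3/8.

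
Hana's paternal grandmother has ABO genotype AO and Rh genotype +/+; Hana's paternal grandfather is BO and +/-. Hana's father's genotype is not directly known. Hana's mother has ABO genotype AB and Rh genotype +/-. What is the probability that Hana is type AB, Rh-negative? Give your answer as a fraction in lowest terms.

1/32

Hana's father's ABO genotype from AO × BO: 1/4 AB, 1/4 AO, 1/4 BO, 1/4 OO.
Crossing each possibility with the mother AB and summing P(type AB): 1/4·1/2 + 1/4·1/4 + 1/4·1/4 + 1/4·0 = 1/4.
Similarly for Rh via the father's Rh distribution: P(Rh-) = 1/8.
Independent loci: 1/4 × 1/8 = 1/32.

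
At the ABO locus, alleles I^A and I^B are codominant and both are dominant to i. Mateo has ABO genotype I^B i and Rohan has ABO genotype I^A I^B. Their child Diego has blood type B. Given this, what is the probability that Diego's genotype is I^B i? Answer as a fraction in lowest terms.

1/2

Cross I^B i × I^A I^B → 1/4 I^A I^B, 1/4 I^A i, 1/4 I^B I^B, 1/4 I^B i.
Type-B genotypes among offspring: I^B I^B (1/4), I^B i (1/4); total 1/2.
P(I^B i | type B) = (1/4) / (1/2) = 1/2.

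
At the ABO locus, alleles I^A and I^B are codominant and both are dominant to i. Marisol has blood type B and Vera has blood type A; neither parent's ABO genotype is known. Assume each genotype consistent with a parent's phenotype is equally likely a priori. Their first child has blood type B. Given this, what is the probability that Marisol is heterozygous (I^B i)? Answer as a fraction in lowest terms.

1/3

Possible genotypes: Marisol ∈ {I^B I^B, I^B i}; Vera ∈ {I^A I^A, I^A i}.
Weight each parental genotype pair by prior × P(type-B child):
  I^B I^B × I^A i: posterior weight 2/3.
  I^B i × I^A i: posterior weight 1/3.
Sum the posterior weight over pairs where Marisol is I^B i: 1/3.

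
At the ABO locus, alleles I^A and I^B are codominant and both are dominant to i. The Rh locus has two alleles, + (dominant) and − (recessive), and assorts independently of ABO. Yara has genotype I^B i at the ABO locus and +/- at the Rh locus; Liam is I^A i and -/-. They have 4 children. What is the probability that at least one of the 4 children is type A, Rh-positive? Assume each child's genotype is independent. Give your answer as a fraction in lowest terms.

1695/4096

ABO cross I^B i × I^A i → 1/4 O, 1/4 A, 1/4 B, 1/4 AB.
Rh cross +/- × -/- → 1/2 Rh+, 1/2 Rh-; so P(type A, Rh-positive) = 1/4 × 1/2 = 1/8 per child.
P(none) = (7/8)^4 = 2401/4096; P(at least one) = 1 − 2401/4096 = 1695/4096.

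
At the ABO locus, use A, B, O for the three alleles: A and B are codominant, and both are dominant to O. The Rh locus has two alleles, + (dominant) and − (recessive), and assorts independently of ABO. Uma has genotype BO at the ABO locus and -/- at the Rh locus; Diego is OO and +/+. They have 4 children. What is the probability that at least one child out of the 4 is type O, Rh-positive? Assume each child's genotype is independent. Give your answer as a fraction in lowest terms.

ABO cross BO × OO → 1/2 O, 1/2 B.
Rh cross -/- × +/+ → 1 Rh+; so P(type O, Rh-positive) = 1/2 × 1 = 1/2 per child.
P(none) = (1/2)^4 = 1/16; P(at least one) = 1 − 1/16 = 15/16.

15/16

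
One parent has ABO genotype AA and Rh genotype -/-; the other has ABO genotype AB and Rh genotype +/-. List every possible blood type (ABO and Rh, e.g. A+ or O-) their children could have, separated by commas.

A+, A-, AB+, AB-

Gametes from AA × AB give offspring ABO genotypes AA, AB, i.e. phenotypes A, AB.
Rh cross -/- × +/- → phenotypes Rh+, Rh-.
Combining independently: A+, A-, AB+, AB-.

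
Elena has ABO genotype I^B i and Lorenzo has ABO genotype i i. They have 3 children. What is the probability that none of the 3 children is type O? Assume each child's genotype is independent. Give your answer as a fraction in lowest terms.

1/8

ABO cross I^B i × i i → 1/2 O, 1/2 B.
So P(type O) = 1/2 per child.
P(not type O) = 1/2 for one child; (1/2)^3 = 1/8.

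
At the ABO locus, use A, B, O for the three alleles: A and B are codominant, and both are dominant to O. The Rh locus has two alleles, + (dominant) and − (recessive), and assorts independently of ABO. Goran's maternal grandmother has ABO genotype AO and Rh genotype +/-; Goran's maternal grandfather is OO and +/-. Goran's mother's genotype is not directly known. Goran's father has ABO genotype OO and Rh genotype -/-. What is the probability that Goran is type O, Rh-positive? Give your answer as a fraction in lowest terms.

3/8

Goran's mother's ABO genotype from AO × OO: 1/2 AO, 1/2 OO.
Crossing each possibility with the father OO and summing P(type O): 1/2·1/2 + 1/2·1 = 3/4.
Similarly for Rh via the mother's Rh distribution: P(Rh+) = 1/2.
Independent loci: 3/4 × 1/2 = 3/8.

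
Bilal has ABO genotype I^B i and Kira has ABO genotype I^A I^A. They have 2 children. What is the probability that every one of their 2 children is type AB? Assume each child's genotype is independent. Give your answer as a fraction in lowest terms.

1/4

ABO cross I^B i × I^A I^A → 1/2 A, 1/2 AB.
So P(type AB) = 1/2 per child.
All 2 independent: (1/2)^2 = 1/4.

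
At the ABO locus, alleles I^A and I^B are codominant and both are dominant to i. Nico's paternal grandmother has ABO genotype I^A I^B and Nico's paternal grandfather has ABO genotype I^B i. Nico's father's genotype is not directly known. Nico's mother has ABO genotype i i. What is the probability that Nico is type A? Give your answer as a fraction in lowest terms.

1/4

Nico's father's ABO genotype from I^A I^B × I^B i: 1/4 I^A I^B, 1/4 I^A i, 1/4 I^B I^B, 1/4 I^B i.
Crossing each possibility with the mother i i and summing P(type A): 1/4·1/2 + 1/4·1/2 + 1/4·0 + 1/4·0 = 1/4.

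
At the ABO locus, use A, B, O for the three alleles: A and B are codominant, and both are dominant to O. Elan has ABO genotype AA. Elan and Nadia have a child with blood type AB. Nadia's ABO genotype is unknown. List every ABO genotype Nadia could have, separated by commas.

For each candidate genotype of Nadia, check whether crossing it with AA can produce every observed child phenotype.
  AA → possible child types {A} ✗
  AB → possible child types {A, AB} ✓
  AO → possible child types {A} ✗
  BB → possible child types {AB} ✓
  BO → possible child types {A, AB} ✓
  OO → possible child types {A} ✗

AB, BB, BO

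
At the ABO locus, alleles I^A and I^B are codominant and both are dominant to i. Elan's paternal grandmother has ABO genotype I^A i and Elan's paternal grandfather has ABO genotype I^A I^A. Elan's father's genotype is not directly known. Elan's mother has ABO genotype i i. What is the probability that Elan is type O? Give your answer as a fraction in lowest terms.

1/4

Elan's father's ABO genotype from I^A i × I^A I^A: 1/2 I^A I^A, 1/2 I^A i.
Crossing each possibility with the mother i i and summing P(type O): 1/2·0 + 1/2·1/2 = 1/4.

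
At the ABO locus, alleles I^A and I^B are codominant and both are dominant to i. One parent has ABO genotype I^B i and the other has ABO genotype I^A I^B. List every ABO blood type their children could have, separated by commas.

Gametes from I^B i × I^A I^B give offspring ABO genotypes I^A I^B, I^A i, I^B I^B, I^B i, i.e. phenotypes A, B, AB.

A, B, AB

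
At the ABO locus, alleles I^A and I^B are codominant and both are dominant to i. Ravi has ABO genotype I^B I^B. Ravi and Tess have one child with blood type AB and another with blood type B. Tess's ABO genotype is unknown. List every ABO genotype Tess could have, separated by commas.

I^A I^B, I^A i

For each candidate genotype of Tess, check whether crossing it with I^B I^B can produce every observed child phenotype.
  I^A I^A → possible child types {AB} ✗
  I^A I^B → possible child types {B, AB} ✓
  I^A i → possible child types {B, AB} ✓
  I^B I^B → possible child types {B} ✗
  I^B i → possible child types {B} ✗
  i i → possible child types {B} ✗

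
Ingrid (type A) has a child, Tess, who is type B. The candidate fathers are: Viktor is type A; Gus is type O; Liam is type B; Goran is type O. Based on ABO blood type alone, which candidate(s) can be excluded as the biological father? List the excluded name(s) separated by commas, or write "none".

Viktor, Gus, Goran

A candidate is excluded only if no genotype consistent with his phenotype could produce a type B child with a type A mother.
Viktor (type A): no genotype consistent with that phenotype can produce a type-B child with a type-A mother.
Gus (type O): no genotype consistent with that phenotype can produce a type-B child with a type-A mother.
Goran (type O): no genotype consistent with that phenotype can produce a type-B child with a type-A mother.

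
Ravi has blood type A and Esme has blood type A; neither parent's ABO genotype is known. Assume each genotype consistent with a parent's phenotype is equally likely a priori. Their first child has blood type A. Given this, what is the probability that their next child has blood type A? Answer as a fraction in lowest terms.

Possible genotypes: Ravi ∈ {AA, AO}; Esme ∈ {AA, AO}.
Weight each parental genotype pair by prior × P(type-A child):
  AA × AA: posterior weight 4/15; P(next child type A) = 1.
  AA × AO: posterior weight 4/15; P(next child type A) = 1.
  AO × AA: posterior weight 4/15; P(next child type A) = 1.
  AO × AO: posterior weight 1/5; P(next child type A) = 3/4.
Weighted sum = 19/20.

19/20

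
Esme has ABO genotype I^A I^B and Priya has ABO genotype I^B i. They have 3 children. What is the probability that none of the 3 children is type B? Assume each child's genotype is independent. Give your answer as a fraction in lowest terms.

1/8

ABO cross I^A I^B × I^B i → 1/4 A, 1/2 B, 1/4 AB.
So P(type B) = 1/2 per child.
P(not type B) = 1/2 for one child; (1/2)^3 = 1/8.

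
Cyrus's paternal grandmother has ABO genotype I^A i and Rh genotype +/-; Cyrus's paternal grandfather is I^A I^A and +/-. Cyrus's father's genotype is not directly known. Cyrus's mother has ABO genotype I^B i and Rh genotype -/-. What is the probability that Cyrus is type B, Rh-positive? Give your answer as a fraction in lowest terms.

1/16

Cyrus's father's ABO genotype from I^A i × I^A I^A: 1/2 I^A I^A, 1/2 I^A i.
Crossing each possibility with the mother I^B i and summing P(type B): 1/2·0 + 1/2·1/4 = 1/8.
Similarly for Rh via the father's Rh distribution: P(Rh+) = 1/2.
Independent loci: 1/8 × 1/2 = 1/16.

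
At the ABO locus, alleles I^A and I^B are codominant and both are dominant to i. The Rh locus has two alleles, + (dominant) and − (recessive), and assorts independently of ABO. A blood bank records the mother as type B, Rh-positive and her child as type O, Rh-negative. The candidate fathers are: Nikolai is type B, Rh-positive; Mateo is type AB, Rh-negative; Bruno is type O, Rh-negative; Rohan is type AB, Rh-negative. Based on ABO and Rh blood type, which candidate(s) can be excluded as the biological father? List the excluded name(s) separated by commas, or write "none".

Mateo, Rohan

A candidate is excluded only if no genotype consistent with his phenotype could produce a type O, Rh-negative child with a type B, Rh-positive mother.
Mateo (type AB, Rh-): no genotype consistent with that phenotype can produce a type-O Rh- child with a type-B mother.
Rohan (type AB, Rh-): no genotype consistent with that phenotype can produce a type-O Rh- child with a type-B mother.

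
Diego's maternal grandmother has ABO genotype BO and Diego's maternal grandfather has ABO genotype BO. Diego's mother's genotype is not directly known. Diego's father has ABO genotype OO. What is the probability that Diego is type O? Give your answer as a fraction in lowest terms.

Diego's mother's ABO genotype from BO × BO: 1/4 BB, 1/2 BO, 1/4 OO.
Crossing each possibility with the father OO and summing P(type O): 1/4·0 + 1/2·1/2 + 1/4·1 = 1/2.

1/2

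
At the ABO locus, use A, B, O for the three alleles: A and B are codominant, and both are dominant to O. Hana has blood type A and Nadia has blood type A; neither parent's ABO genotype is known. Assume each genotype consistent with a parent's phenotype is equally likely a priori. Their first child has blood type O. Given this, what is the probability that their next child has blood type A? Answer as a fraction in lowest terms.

Possible genotypes: Hana ∈ {AA, AO}; Nadia ∈ {AA, AO}.
Weight each parental genotype pair by prior × P(type-O child):
  AO × AO: posterior weight 1; P(next child type A) = 3/4.
Weighted sum = 3/4.

3/4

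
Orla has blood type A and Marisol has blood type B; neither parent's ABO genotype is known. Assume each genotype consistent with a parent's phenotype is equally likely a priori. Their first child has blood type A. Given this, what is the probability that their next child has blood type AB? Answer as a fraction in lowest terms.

5/12

Possible genotypes: Orla ∈ {I^A I^A, I^A i}; Marisol ∈ {I^B I^B, I^B i}.
Weight each parental genotype pair by prior × P(type-A child):
  I^A I^A × I^B i: posterior weight 2/3; P(next child type AB) = 1/2.
  I^A i × I^B i: posterior weight 1/3; P(next child type AB) = 1/4.
Weighted sum = 5/12.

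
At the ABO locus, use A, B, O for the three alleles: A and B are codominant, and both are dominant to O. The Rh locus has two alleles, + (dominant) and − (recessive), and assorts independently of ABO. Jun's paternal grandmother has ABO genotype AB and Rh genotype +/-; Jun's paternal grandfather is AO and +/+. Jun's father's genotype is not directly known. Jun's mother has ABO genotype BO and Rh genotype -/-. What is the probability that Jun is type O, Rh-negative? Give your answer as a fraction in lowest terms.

Jun's father's ABO genotype from AB × AO: 1/4 AA, 1/4 AB, 1/4 AO, 1/4 BO.
Crossing each possibility with the mother BO and summing P(type O): 1/4·0 + 1/4·0 + 1/4·1/4 + 1/4·1/4 = 1/8.
Similarly for Rh via the father's Rh distribution: P(Rh-) = 1/4.
Independent loci: 1/8 × 1/4 = 1/32.

1/32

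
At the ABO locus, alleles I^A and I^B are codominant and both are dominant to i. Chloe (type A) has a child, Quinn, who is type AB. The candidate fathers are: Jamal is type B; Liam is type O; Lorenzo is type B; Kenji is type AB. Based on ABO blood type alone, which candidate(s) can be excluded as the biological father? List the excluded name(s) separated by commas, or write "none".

A candidate is excluded only if no genotype consistent with his phenotype could produce a type AB child with a type A mother.
Liam (type O): no genotype consistent with that phenotype can produce a type-AB child with a type-A mother.

Liam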